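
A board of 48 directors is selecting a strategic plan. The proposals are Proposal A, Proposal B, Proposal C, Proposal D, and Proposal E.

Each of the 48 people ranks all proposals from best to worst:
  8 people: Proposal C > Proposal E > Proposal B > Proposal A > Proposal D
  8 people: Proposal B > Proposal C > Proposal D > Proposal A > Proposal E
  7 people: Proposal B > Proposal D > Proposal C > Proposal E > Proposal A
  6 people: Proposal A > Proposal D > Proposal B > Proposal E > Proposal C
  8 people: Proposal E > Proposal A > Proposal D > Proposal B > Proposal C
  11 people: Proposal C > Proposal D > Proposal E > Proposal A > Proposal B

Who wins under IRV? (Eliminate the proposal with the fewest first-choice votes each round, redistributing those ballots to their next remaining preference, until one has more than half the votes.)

Round 1: Proposal A 6, Proposal B 15, Proposal C 19, Proposal D 0, Proposal E 8. Proposal D eliminated.
Round 2: Proposal A 6, Proposal B 15, Proposal C 19, Proposal E 8. Proposal A eliminated.
Round 3: Proposal B 21, Proposal C 19, Proposal E 8. Proposal E eliminated.
Round 4: Proposal B 29, Proposal C 19. Proposal B has a majority (≥25).

Proposal B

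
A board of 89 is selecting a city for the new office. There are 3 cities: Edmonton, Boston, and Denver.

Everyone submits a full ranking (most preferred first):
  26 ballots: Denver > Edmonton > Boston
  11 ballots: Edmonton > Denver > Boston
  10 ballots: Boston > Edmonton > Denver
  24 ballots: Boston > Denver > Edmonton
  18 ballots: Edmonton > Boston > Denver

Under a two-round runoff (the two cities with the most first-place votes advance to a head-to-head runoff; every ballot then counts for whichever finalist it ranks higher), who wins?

Edmonton

Round 1 first-place votes: Edmonton 29, Boston 34, Denver 26. Boston and Edmonton advance.
Runoff: Boston is ranked above Edmonton on 34 ballots, Edmonton above Boston on 55.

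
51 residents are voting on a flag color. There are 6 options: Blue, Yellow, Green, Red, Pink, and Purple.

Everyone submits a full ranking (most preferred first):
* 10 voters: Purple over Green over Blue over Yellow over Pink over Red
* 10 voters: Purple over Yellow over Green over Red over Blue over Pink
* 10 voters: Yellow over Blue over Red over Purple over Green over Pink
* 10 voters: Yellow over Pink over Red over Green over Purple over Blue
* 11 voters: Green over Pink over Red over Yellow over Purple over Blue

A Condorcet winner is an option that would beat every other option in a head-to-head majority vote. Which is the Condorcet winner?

Yellow

Yellow vs Blue: 41–10
Yellow vs Green: 30–21
Yellow vs Red: 40–11
Yellow vs Pink: 40–11
Yellow vs Purple: 31–20
Yellow beats every other option.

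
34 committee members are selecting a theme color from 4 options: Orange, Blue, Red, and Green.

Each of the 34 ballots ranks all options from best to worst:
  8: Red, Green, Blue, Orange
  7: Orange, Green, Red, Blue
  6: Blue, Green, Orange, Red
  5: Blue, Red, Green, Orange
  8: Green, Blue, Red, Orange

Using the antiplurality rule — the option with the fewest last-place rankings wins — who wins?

Green

Last-place votes: Orange 21, Blue 7, Red 6, Green 0.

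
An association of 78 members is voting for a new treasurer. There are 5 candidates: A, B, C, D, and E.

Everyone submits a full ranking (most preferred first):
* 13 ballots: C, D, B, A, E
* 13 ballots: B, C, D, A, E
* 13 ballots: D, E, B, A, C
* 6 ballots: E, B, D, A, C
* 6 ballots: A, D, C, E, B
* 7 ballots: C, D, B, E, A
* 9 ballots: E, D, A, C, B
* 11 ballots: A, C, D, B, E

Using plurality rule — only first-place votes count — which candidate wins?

First-place votes: A 17, B 13, C 20, D 13, E 15.

C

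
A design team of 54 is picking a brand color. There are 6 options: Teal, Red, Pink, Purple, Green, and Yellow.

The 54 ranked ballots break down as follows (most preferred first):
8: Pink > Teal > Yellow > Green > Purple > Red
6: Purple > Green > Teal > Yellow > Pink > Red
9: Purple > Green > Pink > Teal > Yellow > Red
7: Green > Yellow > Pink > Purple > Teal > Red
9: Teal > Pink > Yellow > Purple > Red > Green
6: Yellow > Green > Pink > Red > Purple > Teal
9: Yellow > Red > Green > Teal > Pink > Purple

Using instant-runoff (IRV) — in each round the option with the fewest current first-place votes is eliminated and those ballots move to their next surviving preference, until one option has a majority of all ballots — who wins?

Teal

Round 1: Teal 9, Red 0, Pink 8, Purple 15, Green 7, Yellow 15. Red eliminated.
Round 2: Teal 9, Pink 8, Purple 15, Green 7, Yellow 15. Green eliminated.
Round 3: Teal 9, Pink 8, Purple 15, Yellow 22. Pink eliminated.
Round 4: Teal 17, Purple 15, Yellow 22. Purple eliminated.
Round 5: Teal 32, Yellow 22. Teal has a majority (≥28).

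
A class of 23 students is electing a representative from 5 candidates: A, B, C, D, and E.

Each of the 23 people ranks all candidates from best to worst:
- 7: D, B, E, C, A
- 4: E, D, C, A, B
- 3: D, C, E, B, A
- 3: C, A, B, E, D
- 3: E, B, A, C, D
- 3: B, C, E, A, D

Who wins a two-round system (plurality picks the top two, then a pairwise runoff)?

Round 1 first-place votes: A 0, B 3, C 3, D 10, E 7. D and E advance.
Runoff: D is ranked above E on 10 ballots, E above D on 13.

E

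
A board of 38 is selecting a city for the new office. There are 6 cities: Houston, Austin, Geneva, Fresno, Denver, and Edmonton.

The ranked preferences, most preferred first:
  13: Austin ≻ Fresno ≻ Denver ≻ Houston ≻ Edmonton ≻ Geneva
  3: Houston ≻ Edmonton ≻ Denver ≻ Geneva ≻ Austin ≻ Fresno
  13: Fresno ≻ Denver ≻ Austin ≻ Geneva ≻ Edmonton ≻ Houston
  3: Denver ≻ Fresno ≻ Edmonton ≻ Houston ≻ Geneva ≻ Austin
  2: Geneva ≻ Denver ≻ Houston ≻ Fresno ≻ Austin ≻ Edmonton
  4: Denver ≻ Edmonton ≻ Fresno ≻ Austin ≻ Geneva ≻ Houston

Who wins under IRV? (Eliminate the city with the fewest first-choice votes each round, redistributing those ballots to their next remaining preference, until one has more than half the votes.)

Fresno

Round 1: Houston 3, Austin 13, Geneva 2, Fresno 13, Denver 7, Edmonton 0. Edmonton eliminated.
Round 2: Houston 3, Austin 13, Geneva 2, Fresno 13, Denver 7. Geneva eliminated.
Round 3: Houston 3, Austin 13, Fresno 13, Denver 9. Houston eliminated.
Round 4: Austin 13, Fresno 13, Denver 12. Denver eliminated.
Round 5: Austin 16, Fresno 22. Fresno has a majority (≥20).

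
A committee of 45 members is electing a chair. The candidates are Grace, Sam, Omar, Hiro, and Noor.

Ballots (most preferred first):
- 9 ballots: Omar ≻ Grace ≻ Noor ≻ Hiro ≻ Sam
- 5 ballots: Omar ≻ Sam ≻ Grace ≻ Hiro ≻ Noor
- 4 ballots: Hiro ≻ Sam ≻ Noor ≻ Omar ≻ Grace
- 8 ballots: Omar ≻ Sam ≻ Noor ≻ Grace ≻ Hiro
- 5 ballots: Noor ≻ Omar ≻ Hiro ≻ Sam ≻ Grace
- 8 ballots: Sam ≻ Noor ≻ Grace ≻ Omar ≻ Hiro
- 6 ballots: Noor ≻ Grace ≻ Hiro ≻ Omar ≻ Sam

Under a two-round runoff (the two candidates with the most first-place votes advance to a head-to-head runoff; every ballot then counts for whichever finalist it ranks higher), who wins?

Round 1 first-place votes: Grace 0, Sam 8, Omar 22, Hiro 4, Noor 11. Omar and Noor advance.
Runoff: Omar is ranked above Noor on 22 ballots, Noor above Omar on 23.

Noor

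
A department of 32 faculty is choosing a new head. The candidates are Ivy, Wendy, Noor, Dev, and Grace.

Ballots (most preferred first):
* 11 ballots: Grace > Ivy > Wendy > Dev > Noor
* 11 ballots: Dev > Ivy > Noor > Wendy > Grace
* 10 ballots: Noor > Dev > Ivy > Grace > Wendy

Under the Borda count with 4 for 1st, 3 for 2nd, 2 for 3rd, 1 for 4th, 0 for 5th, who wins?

Ivy: 11×3 + 11×3 + 10×2 = 86
Wendy: 11×2 + 11×1 + 10×0 = 33
Noor: 11×0 + 11×2 + 10×4 = 62
Dev: 11×1 + 11×4 + 10×3 = 85
Grace: 11×4 + 11×0 + 10×1 = 54

Ivy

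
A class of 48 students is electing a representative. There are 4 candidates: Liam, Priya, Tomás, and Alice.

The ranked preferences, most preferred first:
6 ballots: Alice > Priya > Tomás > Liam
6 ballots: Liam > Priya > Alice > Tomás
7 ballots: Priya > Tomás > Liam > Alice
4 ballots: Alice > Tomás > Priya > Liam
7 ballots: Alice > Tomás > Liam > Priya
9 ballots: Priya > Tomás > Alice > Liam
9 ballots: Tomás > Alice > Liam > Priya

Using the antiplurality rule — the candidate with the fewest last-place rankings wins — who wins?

Last-place votes: Liam 19, Priya 16, Tomás 6, Alice 7.

Tomás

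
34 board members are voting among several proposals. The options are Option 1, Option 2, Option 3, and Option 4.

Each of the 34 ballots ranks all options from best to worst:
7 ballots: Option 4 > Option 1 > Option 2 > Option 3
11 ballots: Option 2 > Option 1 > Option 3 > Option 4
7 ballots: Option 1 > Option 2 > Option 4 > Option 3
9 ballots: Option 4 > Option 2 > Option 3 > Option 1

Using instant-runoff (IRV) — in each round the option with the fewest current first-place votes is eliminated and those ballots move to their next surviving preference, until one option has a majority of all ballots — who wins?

Option 2

Round 1: Option 1 7, Option 2 11, Option 3 0, Option 4 16. Option 3 eliminated.
Round 2: Option 1 7, Option 2 11, Option 4 16. Option 1 eliminated.
Round 3: Option 2 18, Option 4 16. Option 2 has a majority (≥18).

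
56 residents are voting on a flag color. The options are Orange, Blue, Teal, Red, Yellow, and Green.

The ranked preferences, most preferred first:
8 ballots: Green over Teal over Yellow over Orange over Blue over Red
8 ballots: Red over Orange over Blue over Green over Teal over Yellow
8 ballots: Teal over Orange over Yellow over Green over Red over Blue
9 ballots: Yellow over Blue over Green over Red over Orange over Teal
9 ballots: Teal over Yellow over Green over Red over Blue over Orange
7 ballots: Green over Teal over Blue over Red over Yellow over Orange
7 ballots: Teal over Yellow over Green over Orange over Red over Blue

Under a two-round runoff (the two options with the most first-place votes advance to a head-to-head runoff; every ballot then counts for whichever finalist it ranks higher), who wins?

Green

Round 1 first-place votes: Orange 0, Blue 0, Teal 24, Red 8, Yellow 9, Green 15. Teal and Green advance.
Runoff: Teal is ranked above Green on 24 ballots, Green above Teal on 32.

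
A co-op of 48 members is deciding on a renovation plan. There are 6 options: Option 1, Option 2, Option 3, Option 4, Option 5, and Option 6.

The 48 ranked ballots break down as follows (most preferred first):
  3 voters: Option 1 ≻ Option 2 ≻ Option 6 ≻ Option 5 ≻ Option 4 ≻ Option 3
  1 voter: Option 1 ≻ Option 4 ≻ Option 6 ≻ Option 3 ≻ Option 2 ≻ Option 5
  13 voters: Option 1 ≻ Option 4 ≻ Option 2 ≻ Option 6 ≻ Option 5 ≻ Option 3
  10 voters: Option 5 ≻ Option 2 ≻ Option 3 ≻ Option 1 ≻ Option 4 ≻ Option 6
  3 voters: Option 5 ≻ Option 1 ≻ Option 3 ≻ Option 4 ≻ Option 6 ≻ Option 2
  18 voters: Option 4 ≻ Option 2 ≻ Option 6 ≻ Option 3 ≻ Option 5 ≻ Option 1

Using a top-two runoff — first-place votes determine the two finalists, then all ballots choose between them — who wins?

Option 1

Round 1 first-place votes: Option 1 17, Option 2 0, Option 3 0, Option 4 18, Option 5 13, Option 6 0. Option 4 and Option 1 advance.
Runoff: Option 4 is ranked above Option 1 on 18 ballots, Option 1 above Option 4 on 30.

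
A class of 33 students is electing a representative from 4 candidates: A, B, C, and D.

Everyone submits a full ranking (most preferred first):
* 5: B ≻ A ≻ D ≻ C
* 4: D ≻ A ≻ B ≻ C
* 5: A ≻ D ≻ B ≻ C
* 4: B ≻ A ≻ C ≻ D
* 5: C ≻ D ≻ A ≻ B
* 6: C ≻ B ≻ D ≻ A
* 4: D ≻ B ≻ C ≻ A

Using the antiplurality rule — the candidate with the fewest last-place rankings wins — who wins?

D

Last-place votes: A 10, B 5, C 14, D 4.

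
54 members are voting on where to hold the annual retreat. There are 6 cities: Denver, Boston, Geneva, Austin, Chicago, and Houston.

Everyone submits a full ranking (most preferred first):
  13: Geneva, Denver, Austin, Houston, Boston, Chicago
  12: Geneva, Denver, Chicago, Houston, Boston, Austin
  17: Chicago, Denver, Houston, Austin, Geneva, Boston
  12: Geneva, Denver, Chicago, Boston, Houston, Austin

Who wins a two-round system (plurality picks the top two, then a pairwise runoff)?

Round 1 first-place votes: Denver 0, Boston 0, Geneva 37, Austin 0, Chicago 17, Houston 0. Geneva and Chicago advance.
Runoff: Geneva is ranked above Chicago on 37 ballots, Chicago above Geneva on 17.

Geneva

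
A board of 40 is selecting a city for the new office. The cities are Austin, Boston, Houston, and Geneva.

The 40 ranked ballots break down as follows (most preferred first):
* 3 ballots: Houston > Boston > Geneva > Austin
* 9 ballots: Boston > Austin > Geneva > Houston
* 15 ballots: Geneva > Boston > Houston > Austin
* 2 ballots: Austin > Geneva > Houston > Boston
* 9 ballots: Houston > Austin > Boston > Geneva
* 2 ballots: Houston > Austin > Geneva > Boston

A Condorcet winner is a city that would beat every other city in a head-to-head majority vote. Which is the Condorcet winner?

Boston

Boston vs Austin: 27–13
Boston vs Houston: 24–16
Boston vs Geneva: 21–19
Boston beats every other city.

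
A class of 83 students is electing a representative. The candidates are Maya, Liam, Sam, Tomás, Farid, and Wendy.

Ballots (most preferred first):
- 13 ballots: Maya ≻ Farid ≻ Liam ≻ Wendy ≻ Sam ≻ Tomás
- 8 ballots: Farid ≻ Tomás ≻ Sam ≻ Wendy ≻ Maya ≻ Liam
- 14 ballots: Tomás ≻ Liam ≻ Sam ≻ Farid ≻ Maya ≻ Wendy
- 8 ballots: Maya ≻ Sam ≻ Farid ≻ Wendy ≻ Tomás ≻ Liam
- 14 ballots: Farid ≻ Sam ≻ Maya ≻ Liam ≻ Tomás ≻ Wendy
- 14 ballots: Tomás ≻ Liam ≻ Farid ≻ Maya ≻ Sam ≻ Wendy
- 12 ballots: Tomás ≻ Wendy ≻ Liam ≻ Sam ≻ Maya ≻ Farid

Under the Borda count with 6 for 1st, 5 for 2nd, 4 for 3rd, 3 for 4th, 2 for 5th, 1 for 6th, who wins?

Maya: 13×6 + 8×2 + 14×2 + 8×6 + 14×4 + 14×3 + 12×2 = 292
Liam: 13×4 + 8×1 + 14×5 + 8×1 + 14×3 + 14×5 + 12×4 = 298
Sam: 13×2 + 8×4 + 14×4 + 8×5 + 14×5 + 14×2 + 12×3 = 288
Tomás: 13×1 + 8×5 + 14×6 + 8×2 + 14×2 + 14×6 + 12×6 = 337
Farid: 13×5 + 8×6 + 14×3 + 8×4 + 14×6 + 14×4 + 12×1 = 339
Wendy: 13×3 + 8×3 + 14×1 + 8×3 + 14×1 + 14×1 + 12×5 = 189

Farid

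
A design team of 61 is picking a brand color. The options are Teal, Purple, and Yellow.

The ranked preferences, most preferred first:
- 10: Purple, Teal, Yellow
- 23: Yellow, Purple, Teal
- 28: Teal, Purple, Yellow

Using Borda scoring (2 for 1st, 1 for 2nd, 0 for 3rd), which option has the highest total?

Teal: 10×1 + 23×0 + 28×2 = 66
Purple: 10×2 + 23×1 + 28×1 = 71
Yellow: 10×0 + 23×2 + 28×0 = 46

Purple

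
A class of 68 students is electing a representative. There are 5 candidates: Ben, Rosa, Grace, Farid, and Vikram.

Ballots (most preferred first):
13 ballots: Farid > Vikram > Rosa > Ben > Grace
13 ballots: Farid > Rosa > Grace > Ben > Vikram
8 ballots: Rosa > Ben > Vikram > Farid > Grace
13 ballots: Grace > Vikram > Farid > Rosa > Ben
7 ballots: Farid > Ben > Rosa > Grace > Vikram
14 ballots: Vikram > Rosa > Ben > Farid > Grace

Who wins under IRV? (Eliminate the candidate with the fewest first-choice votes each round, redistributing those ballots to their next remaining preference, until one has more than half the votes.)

Vikram

Round 1: Ben 0, Rosa 8, Grace 13, Farid 33, Vikram 14. Ben eliminated.
Round 2: Rosa 8, Grace 13, Farid 33, Vikram 14. Rosa eliminated.
Round 3: Grace 13, Farid 33, Vikram 22. Grace eliminated.
Round 4: Farid 33, Vikram 35. Vikram has a majority (≥35).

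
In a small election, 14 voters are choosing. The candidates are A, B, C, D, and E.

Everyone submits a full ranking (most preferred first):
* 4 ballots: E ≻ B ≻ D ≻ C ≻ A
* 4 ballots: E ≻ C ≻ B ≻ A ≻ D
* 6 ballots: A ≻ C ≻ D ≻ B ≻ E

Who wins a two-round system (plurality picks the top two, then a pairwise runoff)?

Round 1 first-place votes: A 6, B 0, C 0, D 0, E 8. E and A advance.
Runoff: E is ranked above A on 8 ballots, A above E on 6.

E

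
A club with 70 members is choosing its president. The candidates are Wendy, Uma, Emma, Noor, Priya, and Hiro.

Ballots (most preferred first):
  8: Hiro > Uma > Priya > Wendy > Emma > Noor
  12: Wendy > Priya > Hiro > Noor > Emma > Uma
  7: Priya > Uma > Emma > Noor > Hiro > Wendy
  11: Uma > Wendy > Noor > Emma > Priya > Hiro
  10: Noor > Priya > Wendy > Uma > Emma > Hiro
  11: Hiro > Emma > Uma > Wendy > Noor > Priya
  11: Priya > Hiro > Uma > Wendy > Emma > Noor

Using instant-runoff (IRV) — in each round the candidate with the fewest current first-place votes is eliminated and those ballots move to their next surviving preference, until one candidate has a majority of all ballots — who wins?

Priya

Round 1: Wendy 12, Uma 11, Emma 0, Noor 10, Priya 18, Hiro 19. Emma eliminated.
Round 2: Wendy 12, Uma 11, Noor 10, Priya 18, Hiro 19. Noor eliminated.
Round 3: Wendy 12, Uma 11, Priya 28, Hiro 19. Uma eliminated.
Round 4: Wendy 23, Priya 28, Hiro 19. Hiro eliminated.
Round 5: Wendy 34, Priya 36. Priya has a majority (≥36).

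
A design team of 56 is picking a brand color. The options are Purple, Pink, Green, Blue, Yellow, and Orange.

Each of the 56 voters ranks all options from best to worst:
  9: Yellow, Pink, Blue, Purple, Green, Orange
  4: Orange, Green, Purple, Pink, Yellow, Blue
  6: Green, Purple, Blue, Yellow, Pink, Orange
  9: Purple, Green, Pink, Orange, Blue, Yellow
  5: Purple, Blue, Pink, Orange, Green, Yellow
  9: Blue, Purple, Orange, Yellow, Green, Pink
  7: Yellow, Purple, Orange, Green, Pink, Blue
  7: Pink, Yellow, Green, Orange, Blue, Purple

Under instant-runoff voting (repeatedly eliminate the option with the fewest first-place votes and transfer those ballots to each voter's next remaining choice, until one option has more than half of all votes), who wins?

Round 1: Purple 14, Pink 7, Green 6, Blue 9, Yellow 16, Orange 4. Orange eliminated.
Round 2: Purple 14, Pink 7, Green 10, Blue 9, Yellow 16. Pink eliminated.
Round 3: Purple 14, Green 10, Blue 9, Yellow 23. Blue eliminated.
Round 4: Purple 23, Green 10, Yellow 23. Green eliminated.
Round 5: Purple 33, Yellow 23. Purple has a majority (≥29).

Purple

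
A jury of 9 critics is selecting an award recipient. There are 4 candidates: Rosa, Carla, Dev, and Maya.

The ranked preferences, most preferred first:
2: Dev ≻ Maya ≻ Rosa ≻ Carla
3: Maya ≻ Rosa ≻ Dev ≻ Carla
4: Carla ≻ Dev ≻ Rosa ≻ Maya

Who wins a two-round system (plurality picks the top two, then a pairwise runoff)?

Maya

Round 1 first-place votes: Rosa 0, Carla 4, Dev 2, Maya 3. Carla and Maya advance.
Runoff: Carla is ranked above Maya on 4 ballots, Maya above Carla on 5.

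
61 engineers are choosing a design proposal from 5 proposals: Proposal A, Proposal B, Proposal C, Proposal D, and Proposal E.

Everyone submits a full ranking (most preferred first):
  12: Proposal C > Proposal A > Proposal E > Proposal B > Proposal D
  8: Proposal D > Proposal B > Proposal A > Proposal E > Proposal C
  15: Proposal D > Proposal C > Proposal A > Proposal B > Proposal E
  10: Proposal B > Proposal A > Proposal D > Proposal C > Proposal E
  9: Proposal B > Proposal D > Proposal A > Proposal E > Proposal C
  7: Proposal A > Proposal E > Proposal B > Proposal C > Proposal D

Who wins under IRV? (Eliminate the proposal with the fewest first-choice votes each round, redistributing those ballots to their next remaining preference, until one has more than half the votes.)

Round 1: Proposal A 7, Proposal B 19, Proposal C 12, Proposal D 23, Proposal E 0. Proposal E eliminated.
Round 2: Proposal A 7, Proposal B 19, Proposal C 12, Proposal D 23. Proposal A eliminated.
Round 3: Proposal B 26, Proposal C 12, Proposal D 23. Proposal C eliminated.
Round 4: Proposal B 38, Proposal D 23. Proposal B has a majority (≥31).

Proposal B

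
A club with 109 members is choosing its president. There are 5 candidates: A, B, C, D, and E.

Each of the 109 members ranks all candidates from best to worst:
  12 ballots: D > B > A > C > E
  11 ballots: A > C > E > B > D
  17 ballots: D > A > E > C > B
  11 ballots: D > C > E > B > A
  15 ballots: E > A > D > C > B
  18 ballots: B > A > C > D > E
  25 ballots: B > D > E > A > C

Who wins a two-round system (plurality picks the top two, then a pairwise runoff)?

Round 1 first-place votes: A 11, B 43, C 0, D 40, E 15. B and D advance.
Runoff: B is ranked above D on 54 ballots, D above B on 55.

D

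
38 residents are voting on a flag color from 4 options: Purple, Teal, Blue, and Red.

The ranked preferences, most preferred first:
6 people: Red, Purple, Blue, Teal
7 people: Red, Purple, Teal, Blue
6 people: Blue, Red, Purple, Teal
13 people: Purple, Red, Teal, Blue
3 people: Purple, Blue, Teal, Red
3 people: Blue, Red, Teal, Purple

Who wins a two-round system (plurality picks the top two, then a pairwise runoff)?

Red

Round 1 first-place votes: Purple 16, Teal 0, Blue 9, Red 13. Purple and Red advance.
Runoff: Purple is ranked above Red on 16 ballots, Red above Purple on 22.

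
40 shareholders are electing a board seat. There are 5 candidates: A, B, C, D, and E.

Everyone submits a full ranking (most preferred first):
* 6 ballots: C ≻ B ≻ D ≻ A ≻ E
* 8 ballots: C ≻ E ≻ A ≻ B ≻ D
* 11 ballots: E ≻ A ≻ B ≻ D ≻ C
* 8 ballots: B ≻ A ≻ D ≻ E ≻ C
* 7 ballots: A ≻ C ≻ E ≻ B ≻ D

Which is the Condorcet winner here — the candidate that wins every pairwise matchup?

A vs B: 26–14
A vs C: 26–14
A vs D: 34–6
A vs E: 21–19
A beats every other candidate.

A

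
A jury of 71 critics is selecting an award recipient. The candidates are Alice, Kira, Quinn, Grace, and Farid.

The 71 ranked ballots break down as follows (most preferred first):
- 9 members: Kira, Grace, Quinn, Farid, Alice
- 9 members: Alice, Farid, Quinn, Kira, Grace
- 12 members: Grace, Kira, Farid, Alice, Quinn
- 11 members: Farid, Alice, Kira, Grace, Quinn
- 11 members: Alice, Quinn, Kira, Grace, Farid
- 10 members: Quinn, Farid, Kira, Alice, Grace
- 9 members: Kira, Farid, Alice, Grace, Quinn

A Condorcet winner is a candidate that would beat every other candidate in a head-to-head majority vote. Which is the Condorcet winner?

Kira

Kira vs Alice: 40–31
Kira vs Quinn: 41–30
Kira vs Grace: 59–12
Kira vs Farid: 41–30
Kira beats every other candidate.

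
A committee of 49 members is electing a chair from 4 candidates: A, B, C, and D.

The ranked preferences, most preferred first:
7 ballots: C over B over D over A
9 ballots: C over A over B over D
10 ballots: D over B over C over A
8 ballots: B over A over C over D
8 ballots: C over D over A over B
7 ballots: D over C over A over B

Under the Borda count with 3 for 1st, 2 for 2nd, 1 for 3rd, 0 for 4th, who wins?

A: 7×0 + 9×2 + 10×0 + 8×2 + 8×1 + 7×1 = 49
B: 7×2 + 9×1 + 10×2 + 8×3 + 8×0 + 7×0 = 67
C: 7×3 + 9×3 + 10×1 + 8×1 + 8×3 + 7×2 = 104
D: 7×1 + 9×0 + 10×3 + 8×0 + 8×2 + 7×3 = 74

C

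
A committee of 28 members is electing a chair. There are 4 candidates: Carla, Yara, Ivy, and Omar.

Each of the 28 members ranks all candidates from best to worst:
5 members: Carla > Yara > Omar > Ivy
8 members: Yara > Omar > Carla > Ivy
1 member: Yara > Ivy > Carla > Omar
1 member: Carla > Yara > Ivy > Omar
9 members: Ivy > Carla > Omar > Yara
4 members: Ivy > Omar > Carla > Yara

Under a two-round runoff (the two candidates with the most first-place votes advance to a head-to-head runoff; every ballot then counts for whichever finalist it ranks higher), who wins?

Round 1 first-place votes: Carla 6, Yara 9, Ivy 13, Omar 0. Ivy and Yara advance.
Runoff: Ivy is ranked above Yara on 13 ballots, Yara above Ivy on 15.

Yara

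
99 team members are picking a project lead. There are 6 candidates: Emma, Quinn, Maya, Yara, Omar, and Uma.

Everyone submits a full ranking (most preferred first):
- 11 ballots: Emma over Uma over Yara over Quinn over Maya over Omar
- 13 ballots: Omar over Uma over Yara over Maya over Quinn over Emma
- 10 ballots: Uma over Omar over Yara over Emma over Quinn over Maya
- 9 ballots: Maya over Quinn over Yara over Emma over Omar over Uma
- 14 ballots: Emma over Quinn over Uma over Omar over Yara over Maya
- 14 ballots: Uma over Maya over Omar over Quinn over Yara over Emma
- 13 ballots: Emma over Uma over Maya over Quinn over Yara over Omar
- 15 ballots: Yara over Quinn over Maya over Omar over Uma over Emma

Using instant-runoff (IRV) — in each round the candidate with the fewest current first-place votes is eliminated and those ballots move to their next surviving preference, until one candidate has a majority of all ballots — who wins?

Round 1: Emma 38, Quinn 0, Maya 9, Yara 15, Omar 13, Uma 24. Quinn eliminated.
Round 2: Emma 38, Maya 9, Yara 15, Omar 13, Uma 24. Maya eliminated.
Round 3: Emma 38, Yara 24, Omar 13, Uma 24. Omar eliminated.
Round 4: Emma 38, Yara 24, Uma 37. Yara eliminated.
Round 5: Emma 47, Uma 52. Uma has a majority (≥50).

Uma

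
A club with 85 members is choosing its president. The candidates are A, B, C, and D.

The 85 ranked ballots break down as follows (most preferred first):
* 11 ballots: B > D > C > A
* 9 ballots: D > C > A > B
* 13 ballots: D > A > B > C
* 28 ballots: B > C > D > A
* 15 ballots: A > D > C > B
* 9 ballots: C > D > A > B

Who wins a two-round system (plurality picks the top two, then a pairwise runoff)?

Round 1 first-place votes: A 15, B 39, C 9, D 22. B and D advance.
Runoff: B is ranked above D on 39 ballots, D above B on 46.

D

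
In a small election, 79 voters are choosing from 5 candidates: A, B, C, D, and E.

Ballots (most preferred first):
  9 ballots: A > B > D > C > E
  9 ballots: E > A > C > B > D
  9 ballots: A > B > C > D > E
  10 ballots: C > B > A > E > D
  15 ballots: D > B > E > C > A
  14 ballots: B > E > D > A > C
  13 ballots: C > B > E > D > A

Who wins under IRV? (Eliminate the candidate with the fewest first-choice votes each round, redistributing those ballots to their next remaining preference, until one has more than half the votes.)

Round 1: A 18, B 14, C 23, D 15, E 9. E eliminated.
Round 2: A 27, B 14, C 23, D 15. B eliminated.
Round 3: A 27, C 23, D 29. C eliminated.
Round 4: A 37, D 42. D has a majority (≥40).

D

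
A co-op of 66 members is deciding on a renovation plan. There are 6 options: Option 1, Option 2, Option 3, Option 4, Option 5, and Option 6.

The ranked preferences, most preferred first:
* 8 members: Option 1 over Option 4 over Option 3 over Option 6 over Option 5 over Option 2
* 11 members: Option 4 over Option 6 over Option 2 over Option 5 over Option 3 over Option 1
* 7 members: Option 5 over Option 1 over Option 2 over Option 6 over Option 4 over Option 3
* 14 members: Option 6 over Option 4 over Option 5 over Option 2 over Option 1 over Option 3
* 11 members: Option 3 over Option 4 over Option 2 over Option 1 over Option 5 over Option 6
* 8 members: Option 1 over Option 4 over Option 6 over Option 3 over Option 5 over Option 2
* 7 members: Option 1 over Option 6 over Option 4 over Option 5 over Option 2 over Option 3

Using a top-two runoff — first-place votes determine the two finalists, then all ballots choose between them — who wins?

Round 1 first-place votes: Option 1 23, Option 2 0, Option 3 11, Option 4 11, Option 5 7, Option 6 14. Option 1 and Option 6 advance.
Runoff: Option 1 is ranked above Option 6 on 41 ballots, Option 6 above Option 1 on 25.

Option 1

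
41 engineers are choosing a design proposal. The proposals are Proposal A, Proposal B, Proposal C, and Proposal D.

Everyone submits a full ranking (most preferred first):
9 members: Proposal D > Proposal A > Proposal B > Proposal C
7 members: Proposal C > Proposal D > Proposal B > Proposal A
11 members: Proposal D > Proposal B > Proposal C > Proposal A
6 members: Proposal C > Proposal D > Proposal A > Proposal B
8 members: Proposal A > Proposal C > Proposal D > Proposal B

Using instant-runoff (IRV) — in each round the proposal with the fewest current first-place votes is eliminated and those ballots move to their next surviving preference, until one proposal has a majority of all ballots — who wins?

Round 1: Proposal A 8, Proposal B 0, Proposal C 13, Proposal D 20. Proposal B eliminated.
Round 2: Proposal A 8, Proposal C 13, Proposal D 20. Proposal A eliminated.
Round 3: Proposal C 21, Proposal D 20. Proposal C has a majority (≥21).

Proposal C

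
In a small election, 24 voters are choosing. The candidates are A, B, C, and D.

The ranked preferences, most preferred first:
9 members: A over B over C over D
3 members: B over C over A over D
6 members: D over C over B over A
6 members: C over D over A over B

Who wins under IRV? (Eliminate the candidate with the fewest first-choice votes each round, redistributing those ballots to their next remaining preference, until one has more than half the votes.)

C

Round 1: A 9, B 3, C 6, D 6. B eliminated.
Round 2: A 9, C 9, D 6. D eliminated.
Round 3: A 9, C 15. C has a majority (≥13).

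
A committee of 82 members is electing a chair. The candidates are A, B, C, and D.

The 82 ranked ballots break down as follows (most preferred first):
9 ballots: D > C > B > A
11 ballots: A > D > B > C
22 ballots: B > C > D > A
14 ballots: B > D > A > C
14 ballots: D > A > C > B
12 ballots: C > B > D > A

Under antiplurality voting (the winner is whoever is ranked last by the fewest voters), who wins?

Last-place votes: A 43, B 14, C 25, D 0.

D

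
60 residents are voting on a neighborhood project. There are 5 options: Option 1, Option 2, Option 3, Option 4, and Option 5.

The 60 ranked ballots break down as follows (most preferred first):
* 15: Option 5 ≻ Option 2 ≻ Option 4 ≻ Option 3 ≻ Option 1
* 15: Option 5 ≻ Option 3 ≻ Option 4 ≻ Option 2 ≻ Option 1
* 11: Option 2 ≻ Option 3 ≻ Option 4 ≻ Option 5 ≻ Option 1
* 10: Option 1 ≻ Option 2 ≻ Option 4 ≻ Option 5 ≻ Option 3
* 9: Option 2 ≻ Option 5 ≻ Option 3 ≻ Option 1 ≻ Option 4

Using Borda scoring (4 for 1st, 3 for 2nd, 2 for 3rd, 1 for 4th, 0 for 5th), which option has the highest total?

Option 1: 15×0 + 15×0 + 11×0 + 10×4 + 9×1 = 49
Option 2: 15×3 + 15×1 + 11×4 + 10×3 + 9×4 = 170
Option 3: 15×1 + 15×3 + 11×3 + 10×0 + 9×2 = 111
Option 4: 15×2 + 15×2 + 11×2 + 10×2 + 9×0 = 102
Option 5: 15×4 + 15×4 + 11×1 + 10×1 + 9×3 = 168

Option 2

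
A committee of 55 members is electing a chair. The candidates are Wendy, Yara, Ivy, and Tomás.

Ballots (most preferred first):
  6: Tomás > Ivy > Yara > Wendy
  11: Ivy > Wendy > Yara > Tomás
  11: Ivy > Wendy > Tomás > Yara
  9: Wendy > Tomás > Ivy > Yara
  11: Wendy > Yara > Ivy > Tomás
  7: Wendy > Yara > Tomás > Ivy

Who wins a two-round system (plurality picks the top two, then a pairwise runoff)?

Round 1 first-place votes: Wendy 27, Yara 0, Ivy 22, Tomás 6. Wendy and Ivy advance.
Runoff: Wendy is ranked above Ivy on 27 ballots, Ivy above Wendy on 28.

Ivy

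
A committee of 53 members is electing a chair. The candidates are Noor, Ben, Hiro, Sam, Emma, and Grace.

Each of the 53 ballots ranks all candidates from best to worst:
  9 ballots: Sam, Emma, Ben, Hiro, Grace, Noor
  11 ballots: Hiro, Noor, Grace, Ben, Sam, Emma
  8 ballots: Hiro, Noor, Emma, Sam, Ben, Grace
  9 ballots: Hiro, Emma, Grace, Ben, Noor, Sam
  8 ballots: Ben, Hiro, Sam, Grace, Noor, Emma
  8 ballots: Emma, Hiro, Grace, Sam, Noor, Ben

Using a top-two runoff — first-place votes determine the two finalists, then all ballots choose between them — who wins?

Round 1 first-place votes: Noor 0, Ben 8, Hiro 28, Sam 9, Emma 8, Grace 0. Hiro and Sam advance.
Runoff: Hiro is ranked above Sam on 44 ballots, Sam above Hiro on 9.

Hiro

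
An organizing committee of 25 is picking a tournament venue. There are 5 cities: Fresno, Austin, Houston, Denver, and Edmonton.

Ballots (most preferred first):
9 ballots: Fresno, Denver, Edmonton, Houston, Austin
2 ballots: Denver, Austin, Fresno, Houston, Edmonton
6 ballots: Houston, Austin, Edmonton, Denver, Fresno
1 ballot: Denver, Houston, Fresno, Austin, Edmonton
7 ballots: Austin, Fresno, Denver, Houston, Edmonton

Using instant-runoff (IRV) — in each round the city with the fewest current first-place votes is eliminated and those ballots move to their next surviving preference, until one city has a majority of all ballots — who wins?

Round 1: Fresno 9, Austin 7, Houston 6, Denver 3, Edmonton 0. Edmonton eliminated.
Round 2: Fresno 9, Austin 7, Houston 6, Denver 3. Denver eliminated.
Round 3: Fresno 9, Austin 9, Houston 7. Houston eliminated.
Round 4: Fresno 10, Austin 15. Austin has a majority (≥13).

Austin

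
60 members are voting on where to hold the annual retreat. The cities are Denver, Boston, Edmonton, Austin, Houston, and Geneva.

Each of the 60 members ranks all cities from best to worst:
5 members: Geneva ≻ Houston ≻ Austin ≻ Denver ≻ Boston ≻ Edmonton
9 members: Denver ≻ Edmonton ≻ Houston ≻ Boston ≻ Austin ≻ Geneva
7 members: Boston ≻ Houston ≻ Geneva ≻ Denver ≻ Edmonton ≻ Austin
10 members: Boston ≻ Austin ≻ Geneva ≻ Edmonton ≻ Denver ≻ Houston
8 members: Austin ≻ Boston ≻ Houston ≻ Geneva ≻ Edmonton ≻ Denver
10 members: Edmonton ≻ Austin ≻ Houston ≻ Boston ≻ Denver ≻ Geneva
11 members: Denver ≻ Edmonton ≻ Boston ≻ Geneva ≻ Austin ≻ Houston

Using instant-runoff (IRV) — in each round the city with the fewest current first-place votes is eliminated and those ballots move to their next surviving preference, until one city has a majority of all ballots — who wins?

Round 1: Denver 20, Boston 17, Edmonton 10, Austin 8, Houston 0, Geneva 5. Houston eliminated.
Round 2: Denver 20, Boston 17, Edmonton 10, Austin 8, Geneva 5. Geneva eliminated.
Round 3: Denver 20, Boston 17, Edmonton 10, Austin 13. Edmonton eliminated.
Round 4: Denver 20, Boston 17, Austin 23. Boston eliminated.
Round 5: Denver 27, Austin 33. Austin has a majority (≥31).

Austin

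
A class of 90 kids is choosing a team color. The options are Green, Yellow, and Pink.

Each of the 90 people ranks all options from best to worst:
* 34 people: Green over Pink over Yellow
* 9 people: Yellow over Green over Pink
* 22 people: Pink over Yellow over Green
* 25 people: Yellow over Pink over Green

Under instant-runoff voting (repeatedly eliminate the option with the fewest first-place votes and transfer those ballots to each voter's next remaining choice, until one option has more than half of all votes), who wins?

Round 1: Green 34, Yellow 34, Pink 22. Pink eliminated.
Round 2: Green 34, Yellow 56. Yellow has a majority (≥46).

Yellow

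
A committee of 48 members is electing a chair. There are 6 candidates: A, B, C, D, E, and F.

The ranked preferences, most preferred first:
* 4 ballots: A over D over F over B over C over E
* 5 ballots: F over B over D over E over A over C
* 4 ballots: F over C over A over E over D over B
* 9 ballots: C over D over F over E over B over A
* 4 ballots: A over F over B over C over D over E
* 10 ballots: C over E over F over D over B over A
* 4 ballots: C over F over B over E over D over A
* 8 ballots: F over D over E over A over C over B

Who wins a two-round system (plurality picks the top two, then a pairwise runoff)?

F

Round 1 first-place votes: A 8, B 0, C 23, D 0, E 0, F 17. C and F advance.
Runoff: C is ranked above F on 23 ballots, F above C on 25.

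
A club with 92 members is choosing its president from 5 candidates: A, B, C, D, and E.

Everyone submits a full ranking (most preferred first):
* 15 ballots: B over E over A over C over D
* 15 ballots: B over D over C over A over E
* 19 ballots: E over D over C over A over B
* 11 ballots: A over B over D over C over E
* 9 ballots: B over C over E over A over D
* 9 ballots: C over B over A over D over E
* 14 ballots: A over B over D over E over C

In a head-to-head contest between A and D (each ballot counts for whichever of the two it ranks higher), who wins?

A is ranked above D on 58 ballots; D above A on 34.

A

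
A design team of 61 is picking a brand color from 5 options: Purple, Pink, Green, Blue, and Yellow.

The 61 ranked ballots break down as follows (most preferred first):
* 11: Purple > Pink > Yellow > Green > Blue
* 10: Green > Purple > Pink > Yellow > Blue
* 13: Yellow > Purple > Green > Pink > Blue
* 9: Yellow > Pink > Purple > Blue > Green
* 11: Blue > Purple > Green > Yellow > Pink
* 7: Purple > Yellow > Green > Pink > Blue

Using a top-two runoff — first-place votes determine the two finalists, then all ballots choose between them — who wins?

Round 1 first-place votes: Purple 18, Pink 0, Green 10, Blue 11, Yellow 22. Yellow and Purple advance.
Runoff: Yellow is ranked above Purple on 22 ballots, Purple above Yellow on 39.

Purple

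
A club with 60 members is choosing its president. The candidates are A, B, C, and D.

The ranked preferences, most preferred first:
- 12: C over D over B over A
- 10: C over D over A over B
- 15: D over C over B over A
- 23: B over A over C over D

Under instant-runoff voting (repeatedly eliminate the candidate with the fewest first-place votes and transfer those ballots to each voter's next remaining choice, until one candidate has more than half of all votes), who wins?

C

Round 1: A 0, B 23, C 22, D 15. A eliminated.
Round 2: B 23, C 22, D 15. D eliminated.
Round 3: B 23, C 37. C has a majority (≥31).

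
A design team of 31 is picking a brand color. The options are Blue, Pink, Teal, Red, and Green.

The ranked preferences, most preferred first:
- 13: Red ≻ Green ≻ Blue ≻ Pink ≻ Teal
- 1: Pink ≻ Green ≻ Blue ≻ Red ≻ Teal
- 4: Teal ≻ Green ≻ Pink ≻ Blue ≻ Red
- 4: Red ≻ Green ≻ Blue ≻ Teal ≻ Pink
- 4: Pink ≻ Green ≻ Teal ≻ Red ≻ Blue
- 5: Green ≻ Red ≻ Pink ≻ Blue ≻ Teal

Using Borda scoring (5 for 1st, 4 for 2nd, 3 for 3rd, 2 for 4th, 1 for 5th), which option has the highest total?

Green

Blue: 13×3 + 1×3 + 4×2 + 4×3 + 4×1 + 5×2 = 76
Pink: 13×2 + 1×5 + 4×3 + 4×1 + 4×5 + 5×3 = 82
Teal: 13×1 + 1×1 + 4×5 + 4×2 + 4×3 + 5×1 = 59
Red: 13×5 + 1×2 + 4×1 + 4×5 + 4×2 + 5×4 = 119
Green: 13×4 + 1×4 + 4×4 + 4×4 + 4×4 + 5×5 = 129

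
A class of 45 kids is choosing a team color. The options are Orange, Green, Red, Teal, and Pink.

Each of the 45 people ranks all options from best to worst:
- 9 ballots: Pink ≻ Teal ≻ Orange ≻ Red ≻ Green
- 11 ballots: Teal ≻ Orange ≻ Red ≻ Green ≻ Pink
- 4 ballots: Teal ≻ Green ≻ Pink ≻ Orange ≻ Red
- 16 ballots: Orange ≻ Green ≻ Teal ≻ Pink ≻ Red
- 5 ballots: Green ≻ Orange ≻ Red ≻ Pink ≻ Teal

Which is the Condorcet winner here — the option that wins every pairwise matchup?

Teal vs Orange: 24–21
Teal vs Green: 24–21
Teal vs Red: 40–5
Teal vs Pink: 31–14
Teal beats every other option.

Teal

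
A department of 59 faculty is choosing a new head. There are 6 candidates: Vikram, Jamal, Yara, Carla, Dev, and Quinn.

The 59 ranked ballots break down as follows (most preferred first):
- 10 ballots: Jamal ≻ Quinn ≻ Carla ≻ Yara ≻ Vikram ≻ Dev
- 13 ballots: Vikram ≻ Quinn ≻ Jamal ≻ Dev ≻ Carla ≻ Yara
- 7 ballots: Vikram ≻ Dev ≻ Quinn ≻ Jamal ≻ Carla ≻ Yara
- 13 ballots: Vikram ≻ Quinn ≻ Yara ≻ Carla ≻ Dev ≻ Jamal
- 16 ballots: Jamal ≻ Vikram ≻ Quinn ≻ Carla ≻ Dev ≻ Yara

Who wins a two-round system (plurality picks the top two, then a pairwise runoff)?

Round 1 first-place votes: Vikram 33, Jamal 26, Yara 0, Carla 0, Dev 0, Quinn 0. Vikram and Jamal advance.
Runoff: Vikram is ranked above Jamal on 33 ballots, Jamal above Vikram on 26.

Vikram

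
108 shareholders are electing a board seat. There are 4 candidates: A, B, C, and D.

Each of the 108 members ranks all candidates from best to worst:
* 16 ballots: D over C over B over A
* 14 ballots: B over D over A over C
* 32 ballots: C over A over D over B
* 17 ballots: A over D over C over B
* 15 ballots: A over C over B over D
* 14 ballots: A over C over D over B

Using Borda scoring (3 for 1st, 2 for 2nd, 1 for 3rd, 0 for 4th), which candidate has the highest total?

A: 16×0 + 14×1 + 32×2 + 17×3 + 15×3 + 14×3 = 216
B: 16×1 + 14×3 + 32×0 + 17×0 + 15×1 + 14×0 = 73
C: 16×2 + 14×0 + 32×3 + 17×1 + 15×2 + 14×2 = 203
D: 16×3 + 14×2 + 32×1 + 17×2 + 15×0 + 14×1 = 156

A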